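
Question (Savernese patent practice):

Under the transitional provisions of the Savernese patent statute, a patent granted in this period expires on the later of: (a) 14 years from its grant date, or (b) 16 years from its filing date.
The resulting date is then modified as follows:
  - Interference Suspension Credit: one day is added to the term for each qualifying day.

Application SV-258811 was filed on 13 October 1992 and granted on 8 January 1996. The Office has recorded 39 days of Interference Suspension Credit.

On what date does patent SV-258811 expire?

2010-02-16

(a) grant + 14 years → 8 January 2010.
(b) filing + 16 years → 13 October 2008.
Later of the two: 8 January 2010.
Interference Suspension Credit: +39 days → 16 February 2010.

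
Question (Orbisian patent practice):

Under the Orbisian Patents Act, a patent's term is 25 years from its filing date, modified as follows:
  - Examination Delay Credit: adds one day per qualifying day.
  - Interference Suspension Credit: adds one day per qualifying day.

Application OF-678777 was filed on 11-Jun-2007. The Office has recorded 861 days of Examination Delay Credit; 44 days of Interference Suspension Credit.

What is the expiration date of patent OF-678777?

Base term: filing date + 25 years → 11 June 2032.
Examination Delay Credit: +861 days → 20 October 2034.
Interference Suspension Credit: +44 days → 3 December 2034.

2034-12-03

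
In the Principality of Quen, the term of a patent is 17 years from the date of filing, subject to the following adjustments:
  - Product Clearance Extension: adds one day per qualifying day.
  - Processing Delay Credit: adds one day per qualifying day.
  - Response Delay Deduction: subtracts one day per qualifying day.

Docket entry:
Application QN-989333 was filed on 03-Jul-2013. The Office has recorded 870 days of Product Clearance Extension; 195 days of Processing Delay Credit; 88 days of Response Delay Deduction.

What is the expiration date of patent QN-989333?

Base term: filing date + 17 years → 3 July 2030.
Product Clearance Extension: +870 days → 19 November 2032.
Processing Delay Credit: +195 days → 2 June 2033.
Response Delay Deduction: −88 days → 6 March 2033.

2033-03-06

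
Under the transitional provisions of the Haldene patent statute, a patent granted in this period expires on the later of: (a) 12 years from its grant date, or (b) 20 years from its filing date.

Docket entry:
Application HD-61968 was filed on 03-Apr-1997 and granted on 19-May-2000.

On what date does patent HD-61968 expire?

2017-04-03

(a) grant + 12 years → 19 May 2012.
(b) filing + 20 years → 3 April 2017.
Later of the two: 3 April 2017.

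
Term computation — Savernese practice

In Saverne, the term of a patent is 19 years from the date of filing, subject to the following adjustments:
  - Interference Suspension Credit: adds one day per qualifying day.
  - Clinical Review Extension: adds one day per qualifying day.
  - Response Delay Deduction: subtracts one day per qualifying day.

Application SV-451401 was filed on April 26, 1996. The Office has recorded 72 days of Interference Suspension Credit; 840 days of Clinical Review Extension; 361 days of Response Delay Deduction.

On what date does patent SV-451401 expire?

Base term: filing date + 19 years → 26 April 2015.
Interference Suspension Credit: +72 days → 7 July 2015.
Clinical Review Extension: +840 days → 24 October 2017.
Response Delay Deduction: −361 days → 28 October 2016.

October 28, 2016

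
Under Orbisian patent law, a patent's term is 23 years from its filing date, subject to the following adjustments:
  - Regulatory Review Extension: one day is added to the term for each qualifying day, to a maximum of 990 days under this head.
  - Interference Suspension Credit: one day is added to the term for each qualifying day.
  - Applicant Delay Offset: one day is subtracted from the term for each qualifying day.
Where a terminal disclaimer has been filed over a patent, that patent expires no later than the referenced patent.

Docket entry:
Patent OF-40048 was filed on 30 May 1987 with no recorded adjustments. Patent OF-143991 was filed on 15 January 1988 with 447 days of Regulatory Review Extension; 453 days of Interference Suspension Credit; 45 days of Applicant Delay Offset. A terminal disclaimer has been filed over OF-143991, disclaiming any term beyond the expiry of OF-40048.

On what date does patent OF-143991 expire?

Natural term of OF-143991:
  Base: filing + 23 years → 15 January 2011.
  Regulatory Review Extension: 447 days (within the 990-day cap) → +447 days → 6 April 2012.
  Interference Suspension Credit: +453 days → 3 July 2013.
  Applicant Delay Offset: −45 days → 19 May 2013.
Expiry of referenced patent OF-40048:
  Base: filing + 23 years → 30 May 2010.
Terminal disclaimer: OF-143991 expires on the earlier of 19 May 2013 and 30 May 2010.

2010-05-30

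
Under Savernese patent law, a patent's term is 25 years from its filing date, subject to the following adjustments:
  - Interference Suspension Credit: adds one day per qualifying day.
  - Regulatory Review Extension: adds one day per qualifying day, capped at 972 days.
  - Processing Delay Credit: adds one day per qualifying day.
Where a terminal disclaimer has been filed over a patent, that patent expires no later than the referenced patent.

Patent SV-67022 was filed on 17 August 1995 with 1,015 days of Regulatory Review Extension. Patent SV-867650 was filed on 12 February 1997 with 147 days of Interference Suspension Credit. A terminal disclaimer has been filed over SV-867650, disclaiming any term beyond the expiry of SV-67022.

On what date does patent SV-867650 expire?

2022-07-09

Natural term of SV-867650:
  Base: filing + 25 years → 12 February 2022.
  Interference Suspension Credit: +147 days → 9 July 2022.
Expiry of referenced patent SV-67022:
  Base: filing + 25 years → 17 August 2020.
  Regulatory Review Extension: 1015 days claimed exceeds the 972-day cap, so +972 days → 16 April 2023.
Terminal disclaimer: SV-867650 expires on the earlier of 9 July 2022 and 16 April 2023.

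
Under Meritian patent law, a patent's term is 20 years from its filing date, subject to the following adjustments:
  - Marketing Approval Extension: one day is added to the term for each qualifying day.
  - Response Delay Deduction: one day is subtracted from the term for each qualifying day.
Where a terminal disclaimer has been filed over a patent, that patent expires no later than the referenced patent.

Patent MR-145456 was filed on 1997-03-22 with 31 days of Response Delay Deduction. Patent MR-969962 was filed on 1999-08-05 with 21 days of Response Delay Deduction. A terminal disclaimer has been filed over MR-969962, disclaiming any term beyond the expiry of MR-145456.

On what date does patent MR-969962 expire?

2017-02-19

Natural term of MR-969962:
  Base: filing + 20 years → 5 August 2019.
  Response Delay Deduction: −21 days → 15 July 2019.
Expiry of referenced patent MR-145456:
  Base: filing + 20 years → 22 March 2017.
  Response Delay Deduction: −31 days → 19 February 2017.
Terminal disclaimer: MR-969962 expires on the earlier of 15 July 2019 and 19 February 2017.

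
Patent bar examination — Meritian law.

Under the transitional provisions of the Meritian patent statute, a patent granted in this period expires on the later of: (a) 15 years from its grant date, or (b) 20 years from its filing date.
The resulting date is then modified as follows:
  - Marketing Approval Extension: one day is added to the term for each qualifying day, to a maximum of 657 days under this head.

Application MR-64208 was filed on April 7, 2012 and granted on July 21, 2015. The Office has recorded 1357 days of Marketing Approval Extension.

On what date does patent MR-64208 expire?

(a) grant + 15 years → 21 July 2030.
(b) filing + 20 years → 7 April 2032.
Later of the two: 7 April 2032.
Marketing Approval Extension: 1357 days claimed exceeds the 657-day cap, so +657 days → 24 January 2034.

2034-01-24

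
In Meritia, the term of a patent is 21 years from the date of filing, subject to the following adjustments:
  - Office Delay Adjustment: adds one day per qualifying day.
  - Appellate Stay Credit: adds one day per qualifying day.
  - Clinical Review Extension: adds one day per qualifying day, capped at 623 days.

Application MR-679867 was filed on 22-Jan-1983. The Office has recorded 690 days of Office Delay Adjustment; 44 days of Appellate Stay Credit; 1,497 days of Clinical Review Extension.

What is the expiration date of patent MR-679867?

October 10, 2007

Base term: filing date + 21 years → 22 January 2004.
Office Delay Adjustment: +690 days → 12 December 2005.
Appellate Stay Credit: +44 days → 25 January 2006.
Clinical Review Extension: 1497 days claimed exceeds the 623-day cap, so +623 days → 10 October 2007.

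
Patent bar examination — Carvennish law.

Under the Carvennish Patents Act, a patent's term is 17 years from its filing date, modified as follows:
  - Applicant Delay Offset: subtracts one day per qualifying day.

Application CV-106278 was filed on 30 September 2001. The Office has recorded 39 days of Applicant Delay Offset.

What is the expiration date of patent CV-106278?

August 22, 2018

Base term: filing date + 17 years → 30 September 2018.
Applicant Delay Offset: −39 days → 22 August 2018.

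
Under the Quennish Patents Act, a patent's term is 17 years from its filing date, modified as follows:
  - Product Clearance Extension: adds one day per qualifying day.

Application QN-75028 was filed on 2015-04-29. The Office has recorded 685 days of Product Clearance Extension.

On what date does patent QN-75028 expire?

Base term: filing date + 17 years → 29 April 2032.
Product Clearance Extension: +685 days → 15 March 2034.

March 15, 2034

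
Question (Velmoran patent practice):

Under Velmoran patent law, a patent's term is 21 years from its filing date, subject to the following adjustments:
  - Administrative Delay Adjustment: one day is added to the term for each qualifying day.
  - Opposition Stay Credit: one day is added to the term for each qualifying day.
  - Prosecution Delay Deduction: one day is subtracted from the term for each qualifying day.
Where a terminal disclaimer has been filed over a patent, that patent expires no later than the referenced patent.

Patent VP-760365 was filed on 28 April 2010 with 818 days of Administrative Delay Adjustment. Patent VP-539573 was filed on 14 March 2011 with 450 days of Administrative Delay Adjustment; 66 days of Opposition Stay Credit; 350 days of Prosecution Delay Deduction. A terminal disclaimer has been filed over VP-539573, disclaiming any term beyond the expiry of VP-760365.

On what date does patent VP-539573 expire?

2032-08-27

Natural term of VP-539573:
  Base: filing + 21 years → 14 March 2032.
  Administrative Delay Adjustment: +450 days → 7 June 2033.
  Opposition Stay Credit: +66 days → 12 August 2033.
  Prosecution Delay Deduction: −350 days → 27 August 2032.
Expiry of referenced patent VP-760365:
  Base: filing + 21 years → 28 April 2031.
  Administrative Delay Adjustment: +818 days → 24 July 2033.
Terminal disclaimer: VP-539573 expires on the earlier of 27 August 2032 and 24 July 2033.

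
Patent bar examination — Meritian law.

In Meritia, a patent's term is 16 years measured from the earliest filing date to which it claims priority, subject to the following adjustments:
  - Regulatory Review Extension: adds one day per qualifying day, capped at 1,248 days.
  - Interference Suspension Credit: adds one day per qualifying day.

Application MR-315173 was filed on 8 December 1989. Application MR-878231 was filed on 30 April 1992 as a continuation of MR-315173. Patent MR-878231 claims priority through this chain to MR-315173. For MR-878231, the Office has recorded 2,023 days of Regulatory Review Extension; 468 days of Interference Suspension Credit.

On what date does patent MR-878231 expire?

Earliest priority filing: 8 December 1989.
Base term: 8 December 1989 + 16 years → 8 December 2005.
Regulatory Review Extension: 2023 days claimed exceeds the 1248-day cap, so +1248 days → 9 May 2009.
Interference Suspension Credit: +468 days → 20 August 2010.

2010-08-20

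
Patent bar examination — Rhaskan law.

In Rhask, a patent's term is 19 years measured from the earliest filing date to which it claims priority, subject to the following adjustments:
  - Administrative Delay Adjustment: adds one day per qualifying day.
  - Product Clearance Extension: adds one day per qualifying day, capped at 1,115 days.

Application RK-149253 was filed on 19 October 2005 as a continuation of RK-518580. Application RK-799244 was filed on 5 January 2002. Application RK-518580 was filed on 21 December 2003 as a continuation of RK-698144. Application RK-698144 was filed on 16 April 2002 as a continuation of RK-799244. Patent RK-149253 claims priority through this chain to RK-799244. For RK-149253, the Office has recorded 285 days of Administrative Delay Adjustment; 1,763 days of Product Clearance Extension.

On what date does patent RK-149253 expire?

2024-11-05

Earliest priority filing: 5 January 2002.
Base term: 5 January 2002 + 19 years → 5 January 2021.
Administrative Delay Adjustment: +285 days → 17 October 2021.
Product Clearance Extension: 1763 days claimed exceeds the 1115-day cap, so +1115 days → 5 November 2024.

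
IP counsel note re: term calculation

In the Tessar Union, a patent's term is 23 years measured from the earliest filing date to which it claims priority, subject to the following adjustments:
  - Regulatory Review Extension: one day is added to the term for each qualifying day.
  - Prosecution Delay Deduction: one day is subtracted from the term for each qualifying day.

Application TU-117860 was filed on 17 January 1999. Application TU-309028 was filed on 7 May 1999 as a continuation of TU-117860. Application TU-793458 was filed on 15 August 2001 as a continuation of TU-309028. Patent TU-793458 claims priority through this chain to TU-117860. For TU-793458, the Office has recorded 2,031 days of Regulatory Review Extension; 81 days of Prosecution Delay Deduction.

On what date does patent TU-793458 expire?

Earliest priority filing: 17 January 1999.
Base term: 17 January 1999 + 23 years → 17 January 2022.
Regulatory Review Extension: +2031 days → 10 August 2027.
Prosecution Delay Deduction: −81 days → 21 May 2027.

2027-05-21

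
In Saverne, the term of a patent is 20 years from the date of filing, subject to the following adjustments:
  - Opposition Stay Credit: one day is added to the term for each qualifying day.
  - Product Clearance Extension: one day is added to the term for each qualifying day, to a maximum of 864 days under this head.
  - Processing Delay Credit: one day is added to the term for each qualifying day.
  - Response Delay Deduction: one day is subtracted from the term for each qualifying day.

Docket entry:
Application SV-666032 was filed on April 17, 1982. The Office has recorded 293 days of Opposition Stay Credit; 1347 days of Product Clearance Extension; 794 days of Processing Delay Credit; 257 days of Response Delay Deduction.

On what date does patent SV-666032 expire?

2006-12-06

Base term: filing date + 20 years → 17 April 2002.
Opposition Stay Credit: +293 days → 4 February 2003.
Product Clearance Extension: 1347 days claimed exceeds the 864-day cap, so +864 days → 17 June 2005.
Processing Delay Credit: +794 days → 20 August 2007.
Response Delay Deduction: −257 days → 6 December 2006.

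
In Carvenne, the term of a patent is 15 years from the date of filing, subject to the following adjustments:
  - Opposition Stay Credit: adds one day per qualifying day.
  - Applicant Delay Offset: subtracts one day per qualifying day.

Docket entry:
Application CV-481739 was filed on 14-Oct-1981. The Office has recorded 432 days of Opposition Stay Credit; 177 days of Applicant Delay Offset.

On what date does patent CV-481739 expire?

Base term: filing date + 15 years → 14 October 1996.
Opposition Stay Credit: +432 days → 20 December 1997.
Applicant Delay Offset: −177 days → 26 June 1997.

1997-06-26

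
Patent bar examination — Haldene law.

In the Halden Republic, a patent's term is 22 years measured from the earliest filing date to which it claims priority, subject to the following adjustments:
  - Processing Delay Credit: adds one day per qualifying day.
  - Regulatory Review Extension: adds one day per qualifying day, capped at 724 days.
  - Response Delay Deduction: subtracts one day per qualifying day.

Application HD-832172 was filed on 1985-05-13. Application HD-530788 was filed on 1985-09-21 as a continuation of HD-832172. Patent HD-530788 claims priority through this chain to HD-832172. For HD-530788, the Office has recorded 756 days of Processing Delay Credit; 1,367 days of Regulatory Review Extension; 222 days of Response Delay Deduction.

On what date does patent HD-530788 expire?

Earliest priority filing: 13 May 1985.
Base term: 13 May 1985 + 22 years → 13 May 2007.
Processing Delay Credit: +756 days → 7 June 2009.
Regulatory Review Extension: 1367 days claimed exceeds the 724-day cap, so +724 days → 1 June 2011.
Response Delay Deduction: −222 days → 22 October 2010.

October 22, 2010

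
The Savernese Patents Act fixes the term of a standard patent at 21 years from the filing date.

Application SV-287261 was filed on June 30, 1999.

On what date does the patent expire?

Filing date + 21 years → 30 June 2020.

2020-06-30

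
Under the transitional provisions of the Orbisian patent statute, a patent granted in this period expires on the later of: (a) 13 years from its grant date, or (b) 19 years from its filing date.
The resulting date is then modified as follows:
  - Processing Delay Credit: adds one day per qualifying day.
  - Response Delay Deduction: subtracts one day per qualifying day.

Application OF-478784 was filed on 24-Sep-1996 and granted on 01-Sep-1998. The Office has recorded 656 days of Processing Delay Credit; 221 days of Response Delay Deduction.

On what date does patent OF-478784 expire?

December 2, 2016

(a) grant + 13 years → 1 September 2011.
(b) filing + 19 years → 24 September 2015.
Later of the two: 24 September 2015.
Processing Delay Credit: +656 days → 11 July 2017.
Response Delay Deduction: −221 days → 2 December 2016.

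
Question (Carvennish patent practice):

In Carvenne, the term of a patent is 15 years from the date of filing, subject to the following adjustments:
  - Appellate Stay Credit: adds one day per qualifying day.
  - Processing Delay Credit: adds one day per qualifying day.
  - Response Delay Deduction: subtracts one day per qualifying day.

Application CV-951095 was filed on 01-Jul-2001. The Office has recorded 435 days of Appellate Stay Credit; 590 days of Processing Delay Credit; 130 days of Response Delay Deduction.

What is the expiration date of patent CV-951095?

Base term: filing date + 15 years → 1 July 2016.
Appellate Stay Credit: +435 days → 9 September 2017.
Processing Delay Credit: +590 days → 22 April 2019.
Response Delay Deduction: −130 days → 13 December 2018.

2018-12-13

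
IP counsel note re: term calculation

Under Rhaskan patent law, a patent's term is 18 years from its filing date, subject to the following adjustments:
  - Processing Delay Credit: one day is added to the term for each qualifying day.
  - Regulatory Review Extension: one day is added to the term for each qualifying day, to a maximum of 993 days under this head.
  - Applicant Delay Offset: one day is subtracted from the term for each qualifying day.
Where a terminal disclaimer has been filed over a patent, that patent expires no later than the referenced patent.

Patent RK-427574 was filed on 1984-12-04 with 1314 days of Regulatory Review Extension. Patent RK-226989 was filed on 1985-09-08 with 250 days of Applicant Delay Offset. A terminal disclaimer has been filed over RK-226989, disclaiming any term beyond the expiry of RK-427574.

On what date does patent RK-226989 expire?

Natural term of RK-226989:
  Base: filing + 18 years → 8 September 2003.
  Applicant Delay Offset: −250 days → 1 January 2003.
Expiry of referenced patent RK-427574:
  Base: filing + 18 years → 4 December 2002.
  Regulatory Review Extension: 1314 days claimed exceeds the 993-day cap, so +993 days → 23 August 2005.
Terminal disclaimer: RK-226989 expires on the earlier of 1 January 2003 and 23 August 2005.

January 1, 2003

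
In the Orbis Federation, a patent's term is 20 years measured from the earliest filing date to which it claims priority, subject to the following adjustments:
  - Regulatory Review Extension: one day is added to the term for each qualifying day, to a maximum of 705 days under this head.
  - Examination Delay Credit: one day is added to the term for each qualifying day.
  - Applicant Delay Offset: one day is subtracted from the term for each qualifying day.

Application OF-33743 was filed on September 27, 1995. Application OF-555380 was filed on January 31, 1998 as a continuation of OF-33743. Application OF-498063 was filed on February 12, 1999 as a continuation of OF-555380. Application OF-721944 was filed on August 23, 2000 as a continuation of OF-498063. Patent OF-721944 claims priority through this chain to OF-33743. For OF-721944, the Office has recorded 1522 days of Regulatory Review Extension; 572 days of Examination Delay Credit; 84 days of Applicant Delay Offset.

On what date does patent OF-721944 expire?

2019-01-02

Earliest priority filing: 27 September 1995.
Base term: 27 September 1995 + 20 years → 27 September 2015.
Regulatory Review Extension: 1522 days claimed exceeds the 705-day cap, so +705 days → 1 September 2017.
Examination Delay Credit: +572 days → 27 March 2019.
Applicant Delay Offset: −84 days → 2 January 2019.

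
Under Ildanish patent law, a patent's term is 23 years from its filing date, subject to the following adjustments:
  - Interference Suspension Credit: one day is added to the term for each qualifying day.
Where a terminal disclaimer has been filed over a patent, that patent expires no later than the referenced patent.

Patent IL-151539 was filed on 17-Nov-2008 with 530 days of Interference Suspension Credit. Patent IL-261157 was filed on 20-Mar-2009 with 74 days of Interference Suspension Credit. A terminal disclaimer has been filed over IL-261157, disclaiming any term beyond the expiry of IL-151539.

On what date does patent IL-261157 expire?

June 2, 2032

Natural term of IL-261157:
  Base: filing + 23 years → 20 March 2032.
  Interference Suspension Credit: +74 days → 2 June 2032.
Expiry of referenced patent IL-151539:
  Base: filing + 23 years → 17 November 2031.
  Interference Suspension Credit: +530 days → 30 April 2033.
Terminal disclaimer: IL-261157 expires on the earlier of 2 June 2032 and 30 April 2033.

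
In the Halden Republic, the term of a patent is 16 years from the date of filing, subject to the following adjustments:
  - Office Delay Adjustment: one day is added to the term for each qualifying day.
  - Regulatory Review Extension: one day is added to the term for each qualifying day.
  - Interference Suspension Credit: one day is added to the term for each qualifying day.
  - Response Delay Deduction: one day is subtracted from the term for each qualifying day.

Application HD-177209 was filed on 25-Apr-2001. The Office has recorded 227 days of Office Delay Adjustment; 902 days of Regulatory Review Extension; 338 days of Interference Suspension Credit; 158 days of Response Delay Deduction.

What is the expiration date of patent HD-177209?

Base term: filing date + 16 years → 25 April 2017.
Office Delay Adjustment: +227 days → 8 December 2017.
Regulatory Review Extension: +902 days → 28 May 2020.
Interference Suspension Credit: +338 days → 1 May 2021.
Response Delay Deduction: −158 days → 24 November 2020.

2020-11-24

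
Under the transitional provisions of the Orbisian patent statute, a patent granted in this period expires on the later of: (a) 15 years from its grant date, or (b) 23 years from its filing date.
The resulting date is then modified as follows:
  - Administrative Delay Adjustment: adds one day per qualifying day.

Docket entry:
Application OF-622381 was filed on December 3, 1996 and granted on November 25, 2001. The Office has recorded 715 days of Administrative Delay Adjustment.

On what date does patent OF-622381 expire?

(a) grant + 15 years → 25 November 2016.
(b) filing + 23 years → 3 December 2019.
Later of the two: 3 December 2019.
Administrative Delay Adjustment: +715 days → 17 November 2021.

2021-11-17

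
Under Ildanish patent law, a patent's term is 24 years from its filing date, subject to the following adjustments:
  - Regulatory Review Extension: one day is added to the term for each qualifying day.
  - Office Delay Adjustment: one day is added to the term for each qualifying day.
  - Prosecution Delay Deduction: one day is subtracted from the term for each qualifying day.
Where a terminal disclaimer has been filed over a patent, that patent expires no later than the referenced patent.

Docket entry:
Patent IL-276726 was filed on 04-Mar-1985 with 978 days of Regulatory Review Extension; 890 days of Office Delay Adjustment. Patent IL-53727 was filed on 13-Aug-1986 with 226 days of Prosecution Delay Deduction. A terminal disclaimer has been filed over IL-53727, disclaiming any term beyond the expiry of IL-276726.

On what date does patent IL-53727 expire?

2009-12-30

Natural term of IL-53727:
  Base: filing + 24 years → 13 August 2010.
  Prosecution Delay Deduction: −226 days → 30 December 2009.
Expiry of referenced patent IL-276726:
  Base: filing + 24 years → 4 March 2009.
  Regulatory Review Extension: +978 days → 7 November 2011.
  Office Delay Adjustment: +890 days → 15 April 2014.
Terminal disclaimer: IL-53727 expires on the earlier of 30 December 2009 and 15 April 2014.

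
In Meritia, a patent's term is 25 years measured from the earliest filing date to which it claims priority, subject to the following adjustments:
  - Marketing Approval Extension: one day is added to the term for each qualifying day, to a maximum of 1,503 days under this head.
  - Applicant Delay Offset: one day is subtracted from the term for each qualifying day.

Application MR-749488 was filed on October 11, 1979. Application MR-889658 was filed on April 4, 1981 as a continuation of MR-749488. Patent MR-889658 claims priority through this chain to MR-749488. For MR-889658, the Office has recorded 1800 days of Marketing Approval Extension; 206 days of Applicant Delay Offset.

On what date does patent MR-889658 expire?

April 30, 2008

Earliest priority filing: 11 October 1979.
Base term: 11 October 1979 + 25 years → 11 October 2004.
Marketing Approval Extension: 1800 days claimed exceeds the 1503-day cap, so +1503 days → 22 November 2008.
Applicant Delay Offset: −206 days → 30 April 2008.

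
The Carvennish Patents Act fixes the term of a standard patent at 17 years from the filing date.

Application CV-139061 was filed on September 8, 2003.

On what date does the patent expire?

September 8, 2020

Filing date + 17 years → 8 September 2020.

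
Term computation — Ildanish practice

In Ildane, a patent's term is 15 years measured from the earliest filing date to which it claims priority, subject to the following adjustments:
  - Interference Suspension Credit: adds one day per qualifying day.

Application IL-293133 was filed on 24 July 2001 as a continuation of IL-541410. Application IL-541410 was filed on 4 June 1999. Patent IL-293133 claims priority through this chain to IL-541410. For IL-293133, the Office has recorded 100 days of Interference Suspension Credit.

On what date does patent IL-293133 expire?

2014-09-12

Earliest priority filing: 4 June 1999.
Base term: 4 June 1999 + 15 years → 4 June 2014.
Interference Suspension Credit: +100 days → 12 September 2014.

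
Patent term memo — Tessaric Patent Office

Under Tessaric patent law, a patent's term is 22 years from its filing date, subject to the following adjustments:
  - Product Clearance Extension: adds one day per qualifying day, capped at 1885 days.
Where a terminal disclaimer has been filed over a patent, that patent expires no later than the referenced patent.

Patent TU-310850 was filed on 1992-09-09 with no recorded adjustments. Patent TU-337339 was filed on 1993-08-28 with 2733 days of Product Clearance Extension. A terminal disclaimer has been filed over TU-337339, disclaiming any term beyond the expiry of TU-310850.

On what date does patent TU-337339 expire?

Natural term of TU-337339:
  Base: filing + 22 years → 28 August 2015.
  Product Clearance Extension: 2733 days claimed exceeds the 1885-day cap, so +1885 days → 25 October 2020.
Expiry of referenced patent TU-310850:
  Base: filing + 22 years → 9 September 2014.
Terminal disclaimer: TU-337339 expires on the earlier of 25 October 2020 and 9 September 2014.

September 9, 2014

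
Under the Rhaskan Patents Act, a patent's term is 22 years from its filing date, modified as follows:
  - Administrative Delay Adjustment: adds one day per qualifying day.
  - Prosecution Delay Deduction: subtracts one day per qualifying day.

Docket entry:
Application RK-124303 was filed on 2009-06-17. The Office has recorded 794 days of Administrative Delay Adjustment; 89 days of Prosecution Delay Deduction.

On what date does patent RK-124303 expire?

2033-05-22

Base term: filing date + 22 years → 17 June 2031.
Administrative Delay Adjustment: +794 days → 19 August 2033.
Prosecution Delay Deduction: −89 days → 22 May 2033.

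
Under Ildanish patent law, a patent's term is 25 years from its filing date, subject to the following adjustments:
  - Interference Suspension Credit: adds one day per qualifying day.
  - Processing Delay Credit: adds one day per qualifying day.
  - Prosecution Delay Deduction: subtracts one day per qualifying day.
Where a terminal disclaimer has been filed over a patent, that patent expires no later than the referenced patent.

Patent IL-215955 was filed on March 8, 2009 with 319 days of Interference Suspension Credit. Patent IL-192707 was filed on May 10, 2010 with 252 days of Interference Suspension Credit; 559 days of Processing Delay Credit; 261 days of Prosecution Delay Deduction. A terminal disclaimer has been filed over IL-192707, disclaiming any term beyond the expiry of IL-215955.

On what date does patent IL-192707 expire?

2035-01-21

Natural term of IL-192707:
  Base: filing + 25 years → 10 May 2035.
  Interference Suspension Credit: +252 days → 17 January 2036.
  Processing Delay Credit: +559 days → 29 July 2037.
  Prosecution Delay Deduction: −261 days → 10 November 2036.
Expiry of referenced patent IL-215955:
  Base: filing + 25 years → 8 March 2034.
  Interference Suspension Credit: +319 days → 21 January 2035.
Terminal disclaimer: IL-192707 expires on the earlier of 10 November 2036 and 21 January 2035.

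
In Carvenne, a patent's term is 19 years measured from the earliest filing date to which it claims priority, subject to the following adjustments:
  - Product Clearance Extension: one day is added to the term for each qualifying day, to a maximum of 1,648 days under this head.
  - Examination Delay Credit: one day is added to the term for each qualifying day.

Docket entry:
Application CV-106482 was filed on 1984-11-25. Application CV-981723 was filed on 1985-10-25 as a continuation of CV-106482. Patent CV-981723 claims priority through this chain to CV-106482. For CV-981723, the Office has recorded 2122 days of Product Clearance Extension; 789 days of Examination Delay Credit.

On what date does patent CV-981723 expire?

Earliest priority filing: 25 November 1984.
Base term: 25 November 1984 + 19 years → 25 November 2003.
Product Clearance Extension: 2122 days claimed exceeds the 1648-day cap, so +1648 days → 30 May 2008.
Examination Delay Credit: +789 days → 28 July 2010.

2010-07-28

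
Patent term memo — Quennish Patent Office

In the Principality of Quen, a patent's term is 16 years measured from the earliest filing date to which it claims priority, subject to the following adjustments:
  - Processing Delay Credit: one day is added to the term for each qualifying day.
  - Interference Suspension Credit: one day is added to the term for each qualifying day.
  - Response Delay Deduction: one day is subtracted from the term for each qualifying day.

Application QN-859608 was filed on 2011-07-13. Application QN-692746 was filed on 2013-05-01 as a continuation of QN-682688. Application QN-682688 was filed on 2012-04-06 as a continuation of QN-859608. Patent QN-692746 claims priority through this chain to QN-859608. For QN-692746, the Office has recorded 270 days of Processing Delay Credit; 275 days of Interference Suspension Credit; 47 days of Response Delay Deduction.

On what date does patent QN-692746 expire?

Earliest priority filing: 13 July 2011.
Base term: 13 July 2011 + 16 years → 13 July 2027.
Processing Delay Credit: +270 days → 8 April 2028.
Interference Suspension Credit: +275 days → 8 January 2029.
Response Delay Deduction: −47 days → 22 November 2028.

November 22, 2028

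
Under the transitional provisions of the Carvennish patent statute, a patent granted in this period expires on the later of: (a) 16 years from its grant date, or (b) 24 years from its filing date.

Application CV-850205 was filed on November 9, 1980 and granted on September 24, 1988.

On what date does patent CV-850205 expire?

(a) grant + 16 years → 24 September 2004.
(b) filing + 24 years → 9 November 2004.
Later of the two: 9 November 2004.

2004-11-09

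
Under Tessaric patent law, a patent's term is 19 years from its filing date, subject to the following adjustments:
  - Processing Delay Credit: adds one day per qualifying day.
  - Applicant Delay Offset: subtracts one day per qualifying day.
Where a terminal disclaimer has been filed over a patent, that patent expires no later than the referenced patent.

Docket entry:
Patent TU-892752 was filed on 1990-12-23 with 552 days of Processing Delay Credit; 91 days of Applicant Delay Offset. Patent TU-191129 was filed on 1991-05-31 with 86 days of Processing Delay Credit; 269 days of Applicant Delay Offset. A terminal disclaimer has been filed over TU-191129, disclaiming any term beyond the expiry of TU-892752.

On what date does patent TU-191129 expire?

Natural term of TU-191129:
  Base: filing + 19 years → 31 May 2010.
  Processing Delay Credit: +86 days → 25 August 2010.
  Applicant Delay Offset: −269 days → 29 November 2009.
Expiry of referenced patent TU-892752:
  Base: filing + 19 years → 23 December 2009.
  Processing Delay Credit: +552 days → 28 June 2011.
  Applicant Delay Offset: −91 days → 29 March 2011.
Terminal disclaimer: TU-191129 expires on the earlier of 29 November 2009 and 29 March 2011.

2009-11-29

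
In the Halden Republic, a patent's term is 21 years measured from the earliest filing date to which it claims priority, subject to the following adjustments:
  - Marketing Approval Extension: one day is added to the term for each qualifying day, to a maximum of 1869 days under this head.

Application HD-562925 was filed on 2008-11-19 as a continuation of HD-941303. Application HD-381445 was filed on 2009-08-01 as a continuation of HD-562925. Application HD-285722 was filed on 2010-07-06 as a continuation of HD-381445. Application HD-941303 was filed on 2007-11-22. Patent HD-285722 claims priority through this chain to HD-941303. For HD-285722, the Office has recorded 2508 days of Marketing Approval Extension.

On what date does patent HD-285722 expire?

2034-01-04

Earliest priority filing: 22 November 2007.
Base term: 22 November 2007 + 21 years → 22 November 2028.
Marketing Approval Extension: 2508 days claimed exceeds the 1869-day cap, so +1869 days → 4 January 2034.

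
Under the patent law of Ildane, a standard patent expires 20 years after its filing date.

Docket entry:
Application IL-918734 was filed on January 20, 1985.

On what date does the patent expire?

Filing date + 20 years → 20 January 2005.

January 20, 2005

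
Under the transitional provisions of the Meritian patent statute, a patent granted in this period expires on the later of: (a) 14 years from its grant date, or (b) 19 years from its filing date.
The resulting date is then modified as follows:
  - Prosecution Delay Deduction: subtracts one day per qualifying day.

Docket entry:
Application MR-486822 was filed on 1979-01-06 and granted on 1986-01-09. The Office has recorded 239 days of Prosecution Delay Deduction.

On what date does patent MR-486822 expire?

(a) grant + 14 years → 9 January 2000.
(b) filing + 19 years → 6 January 1998.
Later of the two: 9 January 2000.
Prosecution Delay Deduction: −239 days → 15 May 1999.

May 15, 1999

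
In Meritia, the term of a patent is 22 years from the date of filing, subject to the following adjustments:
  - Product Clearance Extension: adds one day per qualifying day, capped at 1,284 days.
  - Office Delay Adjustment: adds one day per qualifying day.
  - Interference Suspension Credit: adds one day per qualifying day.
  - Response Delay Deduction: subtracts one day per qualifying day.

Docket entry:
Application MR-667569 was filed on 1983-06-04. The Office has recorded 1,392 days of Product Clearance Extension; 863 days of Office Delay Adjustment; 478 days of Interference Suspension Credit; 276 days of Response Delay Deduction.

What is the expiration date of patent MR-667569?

November 9, 2011

Base term: filing date + 22 years → 4 June 2005.
Product Clearance Extension: 1392 days claimed exceeds the 1284-day cap, so +1284 days → 9 December 2008.
Office Delay Adjustment: +863 days → 21 April 2011.
Interference Suspension Credit: +478 days → 11 August 2012.
Response Delay Deduction: −276 days → 9 November 2011.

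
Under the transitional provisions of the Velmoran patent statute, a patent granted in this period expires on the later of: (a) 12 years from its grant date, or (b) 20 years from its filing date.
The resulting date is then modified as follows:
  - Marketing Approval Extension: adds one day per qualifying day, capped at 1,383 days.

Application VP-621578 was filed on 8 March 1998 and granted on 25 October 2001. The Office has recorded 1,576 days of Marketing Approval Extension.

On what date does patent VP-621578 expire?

(a) grant + 12 years → 25 October 2013.
(b) filing + 20 years → 8 March 2018.
Later of the two: 8 March 2018.
Marketing Approval Extension: 1576 days claimed exceeds the 1383-day cap, so +1383 days → 20 December 2021.

2021-12-20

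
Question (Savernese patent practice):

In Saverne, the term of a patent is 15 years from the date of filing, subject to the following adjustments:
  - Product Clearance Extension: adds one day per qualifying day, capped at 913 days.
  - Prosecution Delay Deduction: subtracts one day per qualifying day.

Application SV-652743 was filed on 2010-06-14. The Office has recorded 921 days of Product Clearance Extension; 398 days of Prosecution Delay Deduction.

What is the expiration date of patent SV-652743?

Base term: filing date + 15 years → 14 June 2025.
Product Clearance Extension: 921 days claimed exceeds the 913-day cap, so +913 days → 14 December 2027.
Prosecution Delay Deduction: −398 days → 11 November 2026.

2026-11-11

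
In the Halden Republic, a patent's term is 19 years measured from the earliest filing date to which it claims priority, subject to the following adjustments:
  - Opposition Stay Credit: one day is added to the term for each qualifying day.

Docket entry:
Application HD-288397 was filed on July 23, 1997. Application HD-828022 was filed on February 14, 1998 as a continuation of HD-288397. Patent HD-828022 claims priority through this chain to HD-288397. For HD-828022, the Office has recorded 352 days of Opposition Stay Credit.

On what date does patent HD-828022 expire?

2017-07-10

Earliest priority filing: 23 July 1997.
Base term: 23 July 1997 + 19 years → 23 July 2016.
Opposition Stay Credit: +352 days → 10 July 2017.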